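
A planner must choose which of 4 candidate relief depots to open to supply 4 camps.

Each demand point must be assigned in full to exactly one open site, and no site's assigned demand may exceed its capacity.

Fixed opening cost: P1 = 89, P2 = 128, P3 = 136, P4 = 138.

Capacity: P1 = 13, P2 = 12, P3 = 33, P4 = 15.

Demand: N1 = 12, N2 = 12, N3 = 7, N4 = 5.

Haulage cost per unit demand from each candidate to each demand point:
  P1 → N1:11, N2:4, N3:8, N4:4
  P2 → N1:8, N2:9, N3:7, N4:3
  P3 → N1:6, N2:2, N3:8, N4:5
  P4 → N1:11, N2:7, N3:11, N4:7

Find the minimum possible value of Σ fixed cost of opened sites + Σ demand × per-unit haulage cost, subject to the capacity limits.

Open {P1, P3}; cheapest assignment that respects the capacities:
  P1 (cap 13, load 12): N3, N4 — cost 7×8 + 5×4 = 76
  P3 (cap 33, load 24): N1, N2 — cost 12×6 + 12×2 = 96
  Shipping 172, fixed 225 → total 397.
  Any other capacity-feasible assignment to {P1, P3} ships for at least 172.
Compare {P2, P3}: its best feasible assignment gives total 424.
Compare {P3, P4}: its best feasible assignment gives total 461.
Every other set of open sites that can feasibly serve all demand totals ≥ 424 even under its best assignment. Minimum: 397.

397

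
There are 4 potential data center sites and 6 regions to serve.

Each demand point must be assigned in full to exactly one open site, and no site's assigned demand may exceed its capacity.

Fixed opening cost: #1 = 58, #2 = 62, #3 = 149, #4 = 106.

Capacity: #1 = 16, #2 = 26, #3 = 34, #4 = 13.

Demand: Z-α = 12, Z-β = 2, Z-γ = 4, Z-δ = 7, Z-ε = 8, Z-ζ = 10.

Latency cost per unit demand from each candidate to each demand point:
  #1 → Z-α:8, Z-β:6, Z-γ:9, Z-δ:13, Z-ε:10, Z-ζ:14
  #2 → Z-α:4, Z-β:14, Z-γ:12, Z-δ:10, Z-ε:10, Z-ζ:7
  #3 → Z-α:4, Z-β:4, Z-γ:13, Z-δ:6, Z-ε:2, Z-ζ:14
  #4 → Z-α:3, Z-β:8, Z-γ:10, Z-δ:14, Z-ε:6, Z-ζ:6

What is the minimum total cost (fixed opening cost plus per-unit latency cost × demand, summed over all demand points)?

Open {#2, #3}; cheapest assignment that respects the capacities:
  #2 (cap 26, load 26): Z-α, Z-γ, Z-ζ — cost 12×4 + 4×12 + 10×7 = 166
  #3 (cap 34, load 17): Z-β, Z-δ, Z-ε — cost 2×4 + 7×6 + 8×2 = 66
  Shipping 232, fixed 211 → total 443.
  Any other capacity-feasible assignment to {#2, #3} ships for at least 232.
Compare {#3, #4}: its best feasible assignment gives total 481.
Compare {#1, #2, #3}: its best feasible assignment gives total 489.
Every other set of open sites that can feasibly serve all demand totals ≥ 481 even under its best assignment. Minimum: 443.

443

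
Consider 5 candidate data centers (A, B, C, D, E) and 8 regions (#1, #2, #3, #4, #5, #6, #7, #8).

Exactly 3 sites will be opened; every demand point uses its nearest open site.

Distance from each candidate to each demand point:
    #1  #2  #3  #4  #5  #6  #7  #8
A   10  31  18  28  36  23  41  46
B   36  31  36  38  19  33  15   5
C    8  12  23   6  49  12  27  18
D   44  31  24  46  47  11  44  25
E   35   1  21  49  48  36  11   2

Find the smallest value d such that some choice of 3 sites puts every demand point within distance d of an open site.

19

Open {A, B, C}.
  Farthest demand point is #5 at distance 19 (to B); all others are ≤ 19.
With {B, C, E} the worst case is 21.
With {B, C, D} the worst case is 23.
No size-3 selection achieves below 19.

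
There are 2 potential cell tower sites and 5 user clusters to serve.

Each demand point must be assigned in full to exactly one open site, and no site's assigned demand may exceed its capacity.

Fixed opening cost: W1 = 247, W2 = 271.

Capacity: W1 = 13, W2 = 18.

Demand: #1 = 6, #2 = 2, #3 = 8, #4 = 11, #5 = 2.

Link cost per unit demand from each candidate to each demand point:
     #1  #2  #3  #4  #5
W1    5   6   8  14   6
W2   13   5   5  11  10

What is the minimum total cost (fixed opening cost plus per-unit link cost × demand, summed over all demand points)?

805

Open {W1, W2}; cheapest assignment that respects the capacities:
  W1 (cap 13, load 12): #2, #3, #5 — cost 2×6 + 8×8 + 2×6 = 88
  W2 (cap 18, load 17): #1, #4 — cost 6×13 + 11×11 = 199
  Shipping 287, fixed 518 → total 805.
  Any other capacity-feasible assignment to {W1, W2} ships for at least 287.
Total demand is 29 and no other set of sites has combined capacity ≥ 29, so {W1, W2} is the only feasible choice of open sites. Minimum: 805.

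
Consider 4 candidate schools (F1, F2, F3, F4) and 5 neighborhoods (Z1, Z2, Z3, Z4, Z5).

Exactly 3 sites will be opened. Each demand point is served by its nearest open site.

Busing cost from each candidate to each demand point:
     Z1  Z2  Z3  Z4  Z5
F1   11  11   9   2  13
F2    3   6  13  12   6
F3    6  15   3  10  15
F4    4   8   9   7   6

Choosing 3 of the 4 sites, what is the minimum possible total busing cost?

Open {F1, F2, F3}.
  Z1→F2 3, Z2→F2 6, Z3→F3 3, Z4→F1 2, Z5→F2 6  ⇒ total 20.
Compare {F1, F3, F4}: total 23.
Compare {F2, F3, F4}: total 25.
No size-3 selection does better; minimum is 20.

20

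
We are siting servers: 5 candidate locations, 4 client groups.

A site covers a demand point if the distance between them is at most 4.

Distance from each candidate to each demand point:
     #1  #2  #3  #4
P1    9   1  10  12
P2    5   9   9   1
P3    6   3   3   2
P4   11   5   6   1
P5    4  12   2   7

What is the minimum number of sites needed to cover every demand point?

2

Coverage sets (demand points within 4 of each site):
  P1: {#2}
  P2: {#4}
  P3: {#2, #3, #4}
  P4: {#4}
  P5: {#1, #3}
No single site covers all 4 demand points.
But {P3, P5} covers everything, so the minimum is 2.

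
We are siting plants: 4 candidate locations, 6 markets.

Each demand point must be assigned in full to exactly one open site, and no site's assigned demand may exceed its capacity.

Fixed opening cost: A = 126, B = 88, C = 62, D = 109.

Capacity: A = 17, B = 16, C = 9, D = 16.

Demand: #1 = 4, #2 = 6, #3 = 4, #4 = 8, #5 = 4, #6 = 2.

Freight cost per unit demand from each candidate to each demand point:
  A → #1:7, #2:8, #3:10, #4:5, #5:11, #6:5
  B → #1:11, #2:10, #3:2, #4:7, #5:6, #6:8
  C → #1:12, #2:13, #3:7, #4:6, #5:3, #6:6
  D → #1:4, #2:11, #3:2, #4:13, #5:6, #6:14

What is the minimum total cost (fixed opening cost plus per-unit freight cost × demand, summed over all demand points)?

Open {B, D}; cheapest assignment that respects the capacities:
  B (cap 16, load 16): #2, #4, #6 — cost 6×10 + 8×7 + 2×8 = 132
  D (cap 16, load 12): #1, #3, #5 — cost 4×4 + 4×2 + 4×6 = 48
  Shipping 180, fixed 197 → total 377.
  Any other capacity-feasible assignment to {B, D} ships for at least 180.
Compare {A, D}: its best feasible assignment gives total 381.
Compare {A, B}: its best feasible assignment gives total 384.
Every other set of open sites that can feasibly serve all demand totals ≥ 381 even under its best assignment. Minimum: 377.

377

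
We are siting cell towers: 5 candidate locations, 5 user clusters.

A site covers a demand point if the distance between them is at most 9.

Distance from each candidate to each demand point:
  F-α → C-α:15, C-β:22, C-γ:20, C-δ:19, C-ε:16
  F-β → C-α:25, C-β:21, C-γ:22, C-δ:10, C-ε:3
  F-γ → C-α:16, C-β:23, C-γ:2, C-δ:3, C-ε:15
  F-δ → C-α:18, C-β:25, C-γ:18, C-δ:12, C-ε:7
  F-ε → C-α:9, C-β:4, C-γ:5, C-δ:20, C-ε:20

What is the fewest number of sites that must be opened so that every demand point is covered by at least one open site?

Coverage sets (demand points within 9 of each site):
  F-α: {}
  F-β: {C-ε}
  F-γ: {C-γ, C-δ}
  F-δ: {C-ε}
  F-ε: {C-α, C-β, C-γ}
No 2 sites suffice: every size-2 union leaves at least one demand point uncovered.
But {F-β, F-γ, F-ε} covers everything, so the minimum is 3.

3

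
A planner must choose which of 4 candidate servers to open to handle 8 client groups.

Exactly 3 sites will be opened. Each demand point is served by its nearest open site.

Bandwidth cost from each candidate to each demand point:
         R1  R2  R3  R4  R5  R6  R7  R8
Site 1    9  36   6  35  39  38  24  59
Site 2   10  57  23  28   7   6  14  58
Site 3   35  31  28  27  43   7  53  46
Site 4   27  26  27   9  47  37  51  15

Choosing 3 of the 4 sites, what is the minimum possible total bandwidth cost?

92

Open {Site 1, Site 2, Site 4}.
  R1→Site 1 9, R2→Site 4 26, R3→Site 1 6, R4→Site 4 9, R5→Site 2 7, R6→Site 2 6, R7→Site 2 14, R8→Site 4 15  ⇒ total 92.
Compare {Site 2, Site 3, Site 4}: total 110.
Compare {Site 1, Site 3, Site 4}: total 135.
No size-3 selection does better; minimum is 92.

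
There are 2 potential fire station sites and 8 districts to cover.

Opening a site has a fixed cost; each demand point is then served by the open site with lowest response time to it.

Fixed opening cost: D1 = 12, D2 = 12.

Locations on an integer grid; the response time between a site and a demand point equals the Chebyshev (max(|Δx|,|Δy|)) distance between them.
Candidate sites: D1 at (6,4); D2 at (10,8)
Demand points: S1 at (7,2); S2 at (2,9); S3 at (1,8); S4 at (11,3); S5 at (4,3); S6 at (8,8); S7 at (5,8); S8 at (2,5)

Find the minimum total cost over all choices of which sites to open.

Open {D1}: assign each demand point to its cheapest open site.
  S1→D1 2, S2→D1 5, S3→D1 5, S4→D1 5, S5→D1 2, S6→D1 4, S7→D1 4, S8→D1 4
  response time 31, fixed 12 → total 43.
Compare {D1, D2}: response time 29 + fixed 24 = 53.
Compare {D2}: response time 49 + fixed 12 = 61.

43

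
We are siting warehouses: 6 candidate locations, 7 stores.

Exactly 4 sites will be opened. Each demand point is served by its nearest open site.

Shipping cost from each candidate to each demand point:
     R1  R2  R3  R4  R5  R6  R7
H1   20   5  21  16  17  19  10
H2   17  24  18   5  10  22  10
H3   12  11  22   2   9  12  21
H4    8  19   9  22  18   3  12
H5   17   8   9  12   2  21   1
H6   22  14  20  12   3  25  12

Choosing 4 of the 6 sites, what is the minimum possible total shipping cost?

30

Open {H1, H3, H4, H5}.
  R1→H4 8, R2→H1 5, R3→H4 9, R4→H3 2, R5→H5 2, R6→H4 3, R7→H5 1  ⇒ total 30.
Compare {H1, H2, H4, H5}: total 33.
Compare {H2, H3, H4, H5}: total 33.
No size-4 selection does better; minimum is 30.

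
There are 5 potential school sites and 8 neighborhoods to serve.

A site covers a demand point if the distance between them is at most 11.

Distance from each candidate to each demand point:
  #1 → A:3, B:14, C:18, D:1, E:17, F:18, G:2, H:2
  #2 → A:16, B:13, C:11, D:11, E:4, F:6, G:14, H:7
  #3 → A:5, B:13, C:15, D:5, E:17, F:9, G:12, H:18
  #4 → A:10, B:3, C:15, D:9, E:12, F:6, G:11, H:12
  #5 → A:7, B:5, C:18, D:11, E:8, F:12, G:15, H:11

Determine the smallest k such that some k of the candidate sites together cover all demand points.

2

Coverage sets (demand points within 11 of each site):
  #1: {A, D, G, H}
  #2: {C, D, E, F, H}
  #3: {A, D, F}
  #4: {A, B, D, F, G}
  #5: {A, B, D, E, H}
No single site covers all 8 demand points.
But {#2, #4} covers everything, so the minimum is 2.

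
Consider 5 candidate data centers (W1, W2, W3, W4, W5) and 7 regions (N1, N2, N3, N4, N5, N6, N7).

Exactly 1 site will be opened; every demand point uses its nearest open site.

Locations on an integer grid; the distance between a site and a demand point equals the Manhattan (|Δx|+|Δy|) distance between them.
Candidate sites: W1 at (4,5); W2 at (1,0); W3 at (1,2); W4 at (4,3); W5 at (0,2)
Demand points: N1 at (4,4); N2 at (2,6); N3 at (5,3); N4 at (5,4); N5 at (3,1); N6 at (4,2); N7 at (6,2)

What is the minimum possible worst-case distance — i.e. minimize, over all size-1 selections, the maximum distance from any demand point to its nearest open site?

5

Open {W1}.
  Farthest demand point is N5 at distance 5 (to W1); all others are ≤ 5.
With {W4} the worst case is 5.
With {W3} the worst case is 6.
No size-1 selection achieves below 5.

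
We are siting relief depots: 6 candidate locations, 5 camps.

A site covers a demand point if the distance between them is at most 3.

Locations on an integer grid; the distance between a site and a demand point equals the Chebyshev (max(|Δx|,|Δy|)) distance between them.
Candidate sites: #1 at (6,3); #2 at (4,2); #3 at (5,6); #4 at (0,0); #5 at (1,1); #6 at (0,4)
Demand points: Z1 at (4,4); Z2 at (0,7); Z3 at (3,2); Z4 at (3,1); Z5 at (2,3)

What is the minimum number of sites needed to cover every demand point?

Coverage sets (demand points within 3 of each site):
  #1: {Z1, Z3, Z4}
  #2: {Z1, Z3, Z4, Z5}
  #3: {Z1, Z5}
  #4: {Z3, Z4, Z5}
  #5: {Z1, Z3, Z4, Z5}
  #6: {Z2, Z3, Z4, Z5}
No single site covers all 5 demand points.
But {#1, #6} covers everything, so the minimum is 2.

2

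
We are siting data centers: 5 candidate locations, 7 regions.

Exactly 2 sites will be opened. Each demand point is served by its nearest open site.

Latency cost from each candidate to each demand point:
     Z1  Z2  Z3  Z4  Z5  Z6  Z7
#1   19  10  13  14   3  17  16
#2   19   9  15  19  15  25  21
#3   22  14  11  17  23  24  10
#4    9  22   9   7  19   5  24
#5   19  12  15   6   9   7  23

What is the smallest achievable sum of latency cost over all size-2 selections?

Open {#1, #4}.
  Z1→#4 9, Z2→#1 10, Z3→#4 9, Z4→#4 7, Z5→#1 3, Z6→#4 5, Z7→#1 16  ⇒ total 59.
Compare {#3, #4}: total 73.
Compare {#4, #5}: total 73.
No size-2 selection does better; minimum is 59.

59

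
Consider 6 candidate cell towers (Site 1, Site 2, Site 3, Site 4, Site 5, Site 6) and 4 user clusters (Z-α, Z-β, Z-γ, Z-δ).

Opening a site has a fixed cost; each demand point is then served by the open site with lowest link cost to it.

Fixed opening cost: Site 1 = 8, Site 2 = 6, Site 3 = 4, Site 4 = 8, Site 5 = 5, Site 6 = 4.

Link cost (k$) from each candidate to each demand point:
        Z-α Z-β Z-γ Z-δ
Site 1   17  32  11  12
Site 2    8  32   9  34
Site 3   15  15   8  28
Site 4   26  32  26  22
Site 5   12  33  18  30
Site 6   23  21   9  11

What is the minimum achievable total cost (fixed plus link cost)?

Open {Site 2, Site 3, Site 6}: assign each demand point to its cheapest open site.
  Z-α→Site 2 8, Z-β→Site 3 15, Z-γ→Site 3 8, Z-δ→Site 6 11
  link cost 42, fixed 14 → total 56.
Compare {Site 3, Site 6}: link cost 49 + fixed 8 = 57.
Compare {Site 2, Site 6}: link cost 49 + fixed 10 = 59.
Compare {Site 3, Site 5, Site 6}: link cost 46 + fixed 13 = 59.
All other subsets cost ≥ 57. Minimum total cost: 56.

56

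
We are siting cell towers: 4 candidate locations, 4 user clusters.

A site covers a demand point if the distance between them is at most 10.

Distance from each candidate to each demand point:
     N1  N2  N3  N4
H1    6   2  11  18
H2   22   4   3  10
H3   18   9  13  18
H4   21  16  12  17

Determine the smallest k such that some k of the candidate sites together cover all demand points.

Coverage sets (demand points within 10 of each site):
  H1: {N1, N2}
  H2: {N2, N3, N4}
  H3: {N2}
  H4: {}
No single site covers all 4 demand points.
But {H1, H2} covers everything, so the minimum is 2.

2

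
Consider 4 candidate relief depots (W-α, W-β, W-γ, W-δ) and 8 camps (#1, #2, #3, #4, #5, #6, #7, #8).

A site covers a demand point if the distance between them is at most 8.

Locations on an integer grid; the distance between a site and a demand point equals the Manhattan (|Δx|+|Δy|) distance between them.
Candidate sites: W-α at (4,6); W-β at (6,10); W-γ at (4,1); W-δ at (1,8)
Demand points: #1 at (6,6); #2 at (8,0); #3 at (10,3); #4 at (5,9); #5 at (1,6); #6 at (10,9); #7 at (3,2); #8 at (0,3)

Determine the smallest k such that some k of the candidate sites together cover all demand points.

Coverage sets (demand points within 8 of each site):
  W-α: {#1, #4, #5, #7, #8}
  W-β: {#1, #4, #6}
  W-γ: {#1, #2, #3, #5, #7, #8}
  W-δ: {#1, #4, #5, #7, #8}
No single site covers all 8 demand points.
But {W-β, W-γ} covers everything, so the minimum is 2.

2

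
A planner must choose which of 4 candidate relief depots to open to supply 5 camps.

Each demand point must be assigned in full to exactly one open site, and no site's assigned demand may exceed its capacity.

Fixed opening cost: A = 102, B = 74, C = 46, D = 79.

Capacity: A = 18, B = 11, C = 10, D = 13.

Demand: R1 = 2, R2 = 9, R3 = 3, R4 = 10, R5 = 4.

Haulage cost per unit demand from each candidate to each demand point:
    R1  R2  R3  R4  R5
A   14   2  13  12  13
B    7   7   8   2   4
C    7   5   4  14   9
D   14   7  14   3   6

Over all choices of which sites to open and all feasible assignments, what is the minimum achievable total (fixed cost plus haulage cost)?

322

Open {A, B, C}; cheapest assignment that respects the capacities:
  A (cap 18, load 9): R2 — cost 9×2 = 18
  B (cap 11, load 10): R4 — cost 10×2 = 20
  C (cap 10, load 9): R1, R3, R5 — cost 2×7 + 3×4 + 4×9 = 62
  Shipping 100, fixed 222 → total 322.
  Any other capacity-feasible assignment to {A, B, C} ships for at least 100.
Compare {B, C, D}: its best feasible assignment gives total 328.
Compare {A, B}: its best feasible assignment gives total 333.
Every other set of open sites that can feasibly serve all demand totals ≥ 328 even under its best assignment. Minimum: 322.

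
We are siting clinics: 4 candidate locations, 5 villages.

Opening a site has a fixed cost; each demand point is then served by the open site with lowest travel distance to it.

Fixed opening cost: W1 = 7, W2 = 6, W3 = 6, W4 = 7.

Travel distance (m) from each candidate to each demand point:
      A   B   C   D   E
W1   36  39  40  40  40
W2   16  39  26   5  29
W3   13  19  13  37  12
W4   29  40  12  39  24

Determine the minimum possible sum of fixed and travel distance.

Open {W2, W3}: assign each demand point to its cheapest open site.
  A→W3 13, B→W3 19, C→W3 13, D→W2 5, E→W3 12
  travel distance 62, fixed 12 → total 74.
Compare {W2, W3, W4}: travel distance 61 + fixed 19 = 80.
Compare {W1, W2, W3}: travel distance 62 + fixed 19 = 81.
Compare {W1, W2, W3, W4}: travel distance 61 + fixed 26 = 87.
All other subsets cost ≥ 80. Minimum total cost: 74.

74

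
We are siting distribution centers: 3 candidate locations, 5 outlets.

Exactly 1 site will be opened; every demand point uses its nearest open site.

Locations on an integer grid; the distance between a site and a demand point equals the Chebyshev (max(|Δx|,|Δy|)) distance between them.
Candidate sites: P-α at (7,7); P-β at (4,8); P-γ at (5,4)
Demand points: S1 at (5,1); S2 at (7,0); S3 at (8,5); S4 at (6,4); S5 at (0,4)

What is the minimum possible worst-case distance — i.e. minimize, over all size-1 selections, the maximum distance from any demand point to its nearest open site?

5

Open {P-γ}.
  Farthest demand point is S5 at distance 5 (to P-γ); all others are ≤ 5.
With {P-α} the worst case is 7.
With {P-β} the worst case is 8.
No size-1 selection achieves below 5.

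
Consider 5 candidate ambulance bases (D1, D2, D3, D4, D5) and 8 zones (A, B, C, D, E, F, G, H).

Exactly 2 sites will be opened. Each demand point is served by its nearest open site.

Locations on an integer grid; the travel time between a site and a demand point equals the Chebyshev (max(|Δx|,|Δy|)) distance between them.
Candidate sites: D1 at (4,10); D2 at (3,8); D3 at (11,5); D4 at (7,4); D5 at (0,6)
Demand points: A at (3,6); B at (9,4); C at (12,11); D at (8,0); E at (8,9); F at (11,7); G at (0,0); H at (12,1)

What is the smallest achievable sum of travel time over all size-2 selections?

32

Open {D3, D5}.
  A→D5 3, B→D3 2, C→D3 6, D→D3 5, E→D3 4, F→D3 2, G→D5 6, H→D3 4  ⇒ total 32.
Compare {D2, D3}: total 33.
Compare {D3, D4}: total 33.
No size-2 selection does better; minimum is 32.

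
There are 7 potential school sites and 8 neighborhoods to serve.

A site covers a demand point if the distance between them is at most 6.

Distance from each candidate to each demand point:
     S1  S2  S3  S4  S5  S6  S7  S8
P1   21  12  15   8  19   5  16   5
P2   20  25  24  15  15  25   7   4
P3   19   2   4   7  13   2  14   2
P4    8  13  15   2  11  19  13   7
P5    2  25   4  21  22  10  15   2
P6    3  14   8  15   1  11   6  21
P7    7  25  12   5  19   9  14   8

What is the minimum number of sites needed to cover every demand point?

3

Coverage sets (demand points within 6 of each site):
  P1: {S6, S8}
  P2: {S8}
  P3: {S2, S3, S6, S8}
  P4: {S4}
  P5: {S1, S3, S8}
  P6: {S1, S5, S7}
  P7: {S4}
No 2 sites suffice: every size-2 union leaves at least one demand point uncovered.
But {P3, P4, P6} covers everything, so the minimum is 3.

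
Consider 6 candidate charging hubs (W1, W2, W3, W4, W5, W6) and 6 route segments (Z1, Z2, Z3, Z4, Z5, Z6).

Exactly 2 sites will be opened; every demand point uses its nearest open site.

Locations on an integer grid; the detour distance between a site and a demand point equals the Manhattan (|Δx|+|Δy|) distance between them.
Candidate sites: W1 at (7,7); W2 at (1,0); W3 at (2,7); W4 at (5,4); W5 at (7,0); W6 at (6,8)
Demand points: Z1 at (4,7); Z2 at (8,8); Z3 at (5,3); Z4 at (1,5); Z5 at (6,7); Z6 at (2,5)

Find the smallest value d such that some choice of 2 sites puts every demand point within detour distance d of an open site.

Open {W1, W4}.
  Farthest demand point is Z4 at detour distance 5 (to W4); all others are ≤ 5.
With {W4, W6} the worst case is 5.
With {W1, W2} the worst case is 6.
No size-2 selection achieves below 5.

5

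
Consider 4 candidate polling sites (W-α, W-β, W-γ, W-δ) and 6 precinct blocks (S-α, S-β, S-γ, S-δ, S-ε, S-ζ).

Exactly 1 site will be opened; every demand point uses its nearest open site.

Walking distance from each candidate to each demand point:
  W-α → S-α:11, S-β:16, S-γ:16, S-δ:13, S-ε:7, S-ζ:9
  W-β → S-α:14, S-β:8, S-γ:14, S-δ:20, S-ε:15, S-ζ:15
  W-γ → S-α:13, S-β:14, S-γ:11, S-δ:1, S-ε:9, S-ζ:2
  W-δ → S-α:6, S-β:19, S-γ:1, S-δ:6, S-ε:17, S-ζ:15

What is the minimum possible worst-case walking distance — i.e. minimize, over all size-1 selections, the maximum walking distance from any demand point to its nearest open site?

14

Open {W-γ}.
  Farthest demand point is S-β at walking distance 14 (to W-γ); all others are ≤ 14.
With {W-α} the worst case is 16.
With {W-δ} the worst case is 19.
No size-1 selection achieves below 14.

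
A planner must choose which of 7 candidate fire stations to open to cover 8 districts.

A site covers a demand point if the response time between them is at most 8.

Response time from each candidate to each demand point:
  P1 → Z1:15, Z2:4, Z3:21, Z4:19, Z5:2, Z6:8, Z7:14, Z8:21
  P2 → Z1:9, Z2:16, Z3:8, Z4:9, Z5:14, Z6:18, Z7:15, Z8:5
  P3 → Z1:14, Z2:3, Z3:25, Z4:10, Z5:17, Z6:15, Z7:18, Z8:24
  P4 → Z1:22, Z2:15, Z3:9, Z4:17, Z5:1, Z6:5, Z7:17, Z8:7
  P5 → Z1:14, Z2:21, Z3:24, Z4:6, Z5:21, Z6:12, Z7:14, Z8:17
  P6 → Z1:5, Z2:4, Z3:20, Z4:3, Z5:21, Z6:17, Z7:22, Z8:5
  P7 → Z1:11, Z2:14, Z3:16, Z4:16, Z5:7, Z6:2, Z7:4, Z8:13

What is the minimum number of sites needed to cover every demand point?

3

Coverage sets (demand points within 8 of each site):
  P1: {Z2, Z5, Z6}
  P2: {Z3, Z8}
  P3: {Z2}
  P4: {Z5, Z6, Z8}
  P5: {Z4}
  P6: {Z1, Z2, Z4, Z8}
  P7: {Z5, Z6, Z7}
No 2 sites suffice: every size-2 union leaves at least one demand point uncovered.
But {P2, P6, P7} covers everything, so the minimum is 3.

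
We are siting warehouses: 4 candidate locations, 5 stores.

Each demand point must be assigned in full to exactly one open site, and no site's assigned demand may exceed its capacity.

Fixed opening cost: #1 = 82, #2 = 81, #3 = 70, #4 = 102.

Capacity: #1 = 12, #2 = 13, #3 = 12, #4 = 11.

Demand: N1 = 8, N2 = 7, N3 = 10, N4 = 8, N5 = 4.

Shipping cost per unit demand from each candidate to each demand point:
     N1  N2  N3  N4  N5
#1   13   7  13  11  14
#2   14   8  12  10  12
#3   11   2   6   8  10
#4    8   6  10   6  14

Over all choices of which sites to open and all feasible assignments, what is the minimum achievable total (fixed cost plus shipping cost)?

636

Open {#1, #2, #3, #4}; cheapest assignment that respects the capacities:
  #1 (cap 12, load 7): N2 — cost 7×7 = 49
  #2 (cap 13, load 12): N4, N5 — cost 8×10 + 4×12 = 128
  #3 (cap 12, load 10): N3 — cost 10×6 = 60
  #4 (cap 11, load 8): N1 — cost 8×8 = 64
  Shipping 301, fixed 335 → total 636.
  Any other capacity-feasible assignment to {#1, #2, #3, #4} ships for at least 301.
Total demand is 37; every other set of sites either has combined capacity below 37 or cannot fit the demands without splitting one across sites, so {#1, #2, #3, #4} is the only feasible choice of open sites. Minimum: 636.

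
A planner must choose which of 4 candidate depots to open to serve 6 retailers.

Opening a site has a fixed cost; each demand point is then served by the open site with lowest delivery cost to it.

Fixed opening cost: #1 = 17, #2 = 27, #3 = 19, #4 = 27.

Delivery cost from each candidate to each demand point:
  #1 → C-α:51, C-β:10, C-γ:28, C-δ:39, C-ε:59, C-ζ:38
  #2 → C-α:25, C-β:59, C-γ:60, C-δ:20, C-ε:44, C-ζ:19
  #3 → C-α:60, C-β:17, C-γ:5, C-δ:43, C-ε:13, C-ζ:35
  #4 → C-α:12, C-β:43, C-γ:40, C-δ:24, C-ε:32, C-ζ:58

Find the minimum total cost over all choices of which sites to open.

Open {#2, #3}: assign each demand point to its cheapest open site.
  C-α→#2 25, C-β→#3 17, C-γ→#3 5, C-δ→#2 20, C-ε→#3 13, C-ζ→#2 19
  delivery cost 99, fixed 46 → total 145.
Compare {#3, #4}: delivery cost 106 + fixed 46 = 152.
Compare {#1, #2, #3}: delivery cost 92 + fixed 63 = 155.
Compare {#2, #3, #4}: delivery cost 86 + fixed 73 = 159.
All other subsets cost ≥ 152. Minimum total cost: 145.

145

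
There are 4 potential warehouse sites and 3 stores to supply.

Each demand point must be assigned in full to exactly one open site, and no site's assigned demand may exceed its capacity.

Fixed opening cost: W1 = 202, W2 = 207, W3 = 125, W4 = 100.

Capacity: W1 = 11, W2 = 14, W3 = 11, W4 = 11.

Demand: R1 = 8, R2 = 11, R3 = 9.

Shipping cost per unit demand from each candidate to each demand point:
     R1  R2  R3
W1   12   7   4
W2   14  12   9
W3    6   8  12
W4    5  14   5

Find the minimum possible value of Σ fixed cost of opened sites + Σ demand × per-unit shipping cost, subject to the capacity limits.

591

Open {W1, W3, W4}; cheapest assignment that respects the capacities:
  W1 (cap 11, load 9): R3 — cost 9×4 = 36
  W3 (cap 11, load 11): R2 — cost 11×8 = 88
  W4 (cap 11, load 8): R1 — cost 8×5 = 40
  Shipping 164, fixed 427 → total 591.
  Any other capacity-feasible assignment to {W1, W3, W4} ships for at least 164.
Compare {W2, W3, W4}: its best feasible assignment gives total 641.
Compare {W1, W2, W4}: its best feasible assignment gives total 707.
Every other set of open sites that can feasibly serve all demand totals ≥ 641 even under its best assignment. Minimum: 591.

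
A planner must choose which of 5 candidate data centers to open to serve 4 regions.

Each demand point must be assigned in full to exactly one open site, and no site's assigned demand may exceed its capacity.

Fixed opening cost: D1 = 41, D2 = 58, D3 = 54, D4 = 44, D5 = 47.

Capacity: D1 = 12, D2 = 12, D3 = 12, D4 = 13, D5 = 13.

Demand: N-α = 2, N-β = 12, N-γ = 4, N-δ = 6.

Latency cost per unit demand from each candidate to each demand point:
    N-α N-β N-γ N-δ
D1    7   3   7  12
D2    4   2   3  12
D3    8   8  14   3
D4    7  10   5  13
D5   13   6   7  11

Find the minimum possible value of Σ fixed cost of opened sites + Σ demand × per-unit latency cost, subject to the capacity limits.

221

Open {D1, D3}; cheapest assignment that respects the capacities:
  D1 (cap 12, load 12): N-β — cost 12×3 = 36
  D3 (cap 12, load 12): N-α, N-γ, N-δ — cost 2×8 + 4×14 + 6×3 = 90
  Shipping 126, fixed 95 → total 221.
  Any other capacity-feasible assignment to {D1, D3} ships for at least 126.
Compare {D2, D3}: its best feasible assignment gives total 226.
Compare {D1, D2}: its best feasible assignment gives total 227.
Every other set of open sites that can feasibly serve all demand totals ≥ 226 even under its best assignment. Minimum: 221.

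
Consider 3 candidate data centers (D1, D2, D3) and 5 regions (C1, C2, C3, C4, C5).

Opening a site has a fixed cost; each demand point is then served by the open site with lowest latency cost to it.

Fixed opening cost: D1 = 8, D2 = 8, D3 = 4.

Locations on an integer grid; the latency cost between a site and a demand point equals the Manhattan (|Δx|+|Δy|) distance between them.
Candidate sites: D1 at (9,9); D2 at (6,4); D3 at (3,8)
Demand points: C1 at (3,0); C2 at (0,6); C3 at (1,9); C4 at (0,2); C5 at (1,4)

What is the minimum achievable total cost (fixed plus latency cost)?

35

Open {D3}: assign each demand point to its cheapest open site.
  C1→D3 8, C2→D3 5, C3→D3 3, C4→D3 9, C5→D3 6
  latency cost 31, fixed 4 → total 35.
Compare {D2, D3}: latency cost 28 + fixed 12 = 40.
Compare {D1, D3}: latency cost 31 + fixed 12 = 43.
Compare {D2}: latency cost 38 + fixed 8 = 46.
All other subsets cost ≥ 40. Minimum total cost: 35.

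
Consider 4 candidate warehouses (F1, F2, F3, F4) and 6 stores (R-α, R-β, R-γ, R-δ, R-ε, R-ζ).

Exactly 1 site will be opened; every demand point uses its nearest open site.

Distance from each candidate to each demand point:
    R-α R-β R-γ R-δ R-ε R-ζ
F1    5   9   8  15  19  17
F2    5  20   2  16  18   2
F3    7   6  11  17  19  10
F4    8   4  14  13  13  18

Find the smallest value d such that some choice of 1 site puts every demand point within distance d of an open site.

18

Open {F4}.
  Farthest demand point is R-ζ at distance 18 (to F4); all others are ≤ 18.
With {F1} the worst case is 19.
With {F3} the worst case is 19.
No size-1 selection achieves below 18.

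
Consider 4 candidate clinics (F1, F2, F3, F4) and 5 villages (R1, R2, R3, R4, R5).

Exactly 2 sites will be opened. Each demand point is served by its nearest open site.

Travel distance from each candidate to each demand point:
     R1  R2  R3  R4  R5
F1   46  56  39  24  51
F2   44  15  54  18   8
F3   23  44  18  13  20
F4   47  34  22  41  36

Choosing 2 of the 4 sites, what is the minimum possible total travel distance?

77

Open {F2, F3}.
  R1→F3 23, R2→F2 15, R3→F3 18, R4→F3 13, R5→F2 8  ⇒ total 77.
Compare {F2, F4}: total 107.
Compare {F3, F4}: total 108.
No size-2 selection does better; minimum is 77.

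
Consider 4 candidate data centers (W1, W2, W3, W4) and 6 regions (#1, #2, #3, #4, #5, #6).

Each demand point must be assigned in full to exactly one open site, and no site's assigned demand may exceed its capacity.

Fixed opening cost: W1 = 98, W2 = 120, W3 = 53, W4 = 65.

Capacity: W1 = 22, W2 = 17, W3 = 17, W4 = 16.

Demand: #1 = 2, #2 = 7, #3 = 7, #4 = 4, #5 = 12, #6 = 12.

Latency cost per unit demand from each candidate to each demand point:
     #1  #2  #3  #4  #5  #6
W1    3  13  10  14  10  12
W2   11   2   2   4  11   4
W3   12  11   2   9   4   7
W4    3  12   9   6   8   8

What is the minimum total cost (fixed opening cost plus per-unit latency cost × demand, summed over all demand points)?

Open {W2, W3, W4}; cheapest assignment that respects the capacities:
  W2 (cap 17, load 14): #2, #3 — cost 7×2 + 7×2 = 28
  W3 (cap 17, load 16): #4, #5 — cost 4×9 + 12×4 = 84
  W4 (cap 16, load 14): #1, #6 — cost 2×3 + 12×8 = 102
  Shipping 214, fixed 238 → total 452.
  Any other capacity-feasible assignment to {W2, W3, W4} ships for at least 214.
Compare {W1, W2, W3}: its best feasible assignment gives total 533.
Compare {W1, W2, W3, W4}: its best feasible assignment gives total 538.
Every other set of open sites that can feasibly serve all demand totals ≥ 533 even under its best assignment. Minimum: 452.

452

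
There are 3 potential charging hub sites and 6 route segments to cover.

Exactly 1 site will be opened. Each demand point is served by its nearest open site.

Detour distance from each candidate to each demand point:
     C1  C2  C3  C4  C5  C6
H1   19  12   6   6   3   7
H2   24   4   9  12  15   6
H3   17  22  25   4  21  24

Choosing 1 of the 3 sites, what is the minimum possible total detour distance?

Open {H1}.
  C1→H1 19, C2→H1 12, C3→H1 6, C4→H1 6, C5→H1 3, C6→H1 7  ⇒ total 53.
Compare {H2}: total 70.
Compare {H3}: total 113.

53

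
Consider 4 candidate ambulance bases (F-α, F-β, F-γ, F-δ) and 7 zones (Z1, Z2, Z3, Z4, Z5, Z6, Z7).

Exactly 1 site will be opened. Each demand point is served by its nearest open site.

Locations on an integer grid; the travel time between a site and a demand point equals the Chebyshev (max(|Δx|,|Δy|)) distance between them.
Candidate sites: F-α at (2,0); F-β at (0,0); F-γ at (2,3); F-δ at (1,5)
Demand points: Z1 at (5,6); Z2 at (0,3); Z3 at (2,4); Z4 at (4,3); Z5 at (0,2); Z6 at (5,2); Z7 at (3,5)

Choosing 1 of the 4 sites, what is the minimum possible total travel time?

Open {F-γ}.
  Z1→F-γ 3, Z2→F-γ 2, Z3→F-γ 1, Z4→F-γ 2, Z5→F-γ 2, Z6→F-γ 3, Z7→F-γ 2  ⇒ total 15.
Compare {F-δ}: total 19.
Compare {F-α}: total 26.
No size-1 selection does better; minimum is 15.

15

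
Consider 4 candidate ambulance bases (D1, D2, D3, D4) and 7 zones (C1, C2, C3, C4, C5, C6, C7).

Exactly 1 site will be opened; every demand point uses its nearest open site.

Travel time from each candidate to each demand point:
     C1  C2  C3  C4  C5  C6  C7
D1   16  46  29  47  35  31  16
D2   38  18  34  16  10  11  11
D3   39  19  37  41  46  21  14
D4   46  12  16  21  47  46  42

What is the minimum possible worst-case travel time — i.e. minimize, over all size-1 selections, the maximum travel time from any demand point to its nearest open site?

38

Open {D2}.
  Farthest demand point is C1 at travel time 38 (to D2); all others are ≤ 38.
With {D3} the worst case is 46.
With {D1} the worst case is 47.
No size-1 selection achieves below 38.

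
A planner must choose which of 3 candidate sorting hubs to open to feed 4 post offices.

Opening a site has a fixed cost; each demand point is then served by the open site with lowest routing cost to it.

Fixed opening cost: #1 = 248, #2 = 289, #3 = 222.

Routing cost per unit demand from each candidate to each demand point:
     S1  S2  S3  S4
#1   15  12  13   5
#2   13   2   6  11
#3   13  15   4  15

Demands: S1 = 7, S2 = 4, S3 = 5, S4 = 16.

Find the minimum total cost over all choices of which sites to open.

Open {#1}: assign each demand point to its cheapest open site.
  S1→#1 7×15=105, S2→#1 4×12=48, S3→#1 5×13=65, S4→#1 16×5=80
  routing cost 298, fixed 248 → total 546.
Compare {#2}: routing cost 305 + fixed 289 = 594.
Compare {#3}: routing cost 411 + fixed 222 = 633.
Compare {#1, #3}: routing cost 239 + fixed 470 = 709.
All other subsets cost ≥ 594. Minimum total cost: 546.

546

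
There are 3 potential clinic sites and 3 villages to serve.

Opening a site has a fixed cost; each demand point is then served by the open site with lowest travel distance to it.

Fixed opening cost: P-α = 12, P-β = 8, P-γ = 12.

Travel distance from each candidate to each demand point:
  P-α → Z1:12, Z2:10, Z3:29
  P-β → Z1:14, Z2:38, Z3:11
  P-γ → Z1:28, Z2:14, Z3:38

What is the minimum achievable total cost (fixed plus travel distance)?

Open {P-α, P-β}: assign each demand point to its cheapest open site.
  Z1→P-α 12, Z2→P-α 10, Z3→P-β 11
  travel distance 33, fixed 20 → total 53.
Compare {P-β, P-γ}: travel distance 39 + fixed 20 = 59.
Compare {P-α}: travel distance 51 + fixed 12 = 63.
Compare {P-α, P-β, P-γ}: travel distance 33 + fixed 32 = 65.
All other subsets cost ≥ 59. Minimum total cost: 53.

53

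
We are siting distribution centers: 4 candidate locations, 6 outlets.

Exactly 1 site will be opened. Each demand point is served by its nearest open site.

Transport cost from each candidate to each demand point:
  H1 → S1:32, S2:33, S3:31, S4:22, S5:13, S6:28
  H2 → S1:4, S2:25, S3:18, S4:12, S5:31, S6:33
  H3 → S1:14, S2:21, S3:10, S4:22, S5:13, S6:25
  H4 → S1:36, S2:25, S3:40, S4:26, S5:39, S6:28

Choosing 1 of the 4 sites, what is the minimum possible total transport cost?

105

Open {H3}.
  S1→H3 14, S2→H3 21, S3→H3 10, S4→H3 22, S5→H3 13, S6→H3 25  ⇒ total 105.
Compare {H2}: total 123.
Compare {H1}: total 159.
No size-1 selection does better; minimum is 105.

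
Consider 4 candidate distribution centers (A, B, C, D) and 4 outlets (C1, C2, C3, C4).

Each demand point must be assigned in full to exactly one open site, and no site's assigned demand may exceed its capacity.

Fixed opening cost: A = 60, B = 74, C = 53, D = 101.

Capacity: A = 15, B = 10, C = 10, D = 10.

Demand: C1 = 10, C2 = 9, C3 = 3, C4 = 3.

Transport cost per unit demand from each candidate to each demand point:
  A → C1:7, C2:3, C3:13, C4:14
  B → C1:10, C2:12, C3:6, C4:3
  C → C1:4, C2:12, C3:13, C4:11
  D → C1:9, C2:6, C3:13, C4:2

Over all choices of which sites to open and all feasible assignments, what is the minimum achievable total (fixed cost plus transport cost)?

Open {A, C}; cheapest assignment that respects the capacities:
  A (cap 15, load 15): C2, C3, C4 — cost 9×3 + 3×13 + 3×14 = 108
  C (cap 10, load 10): C1 — cost 10×4 = 40
  Shipping 148, fixed 113 → total 261.
  Any other capacity-feasible assignment to {A, C} ships for at least 148.
Compare {A, B, C}: its best feasible assignment gives total 281.
Compare {A, C, D}: its best feasible assignment gives total 326.
Every other set of open sites that can feasibly serve all demand totals ≥ 281 even under its best assignment. Minimum: 261.

261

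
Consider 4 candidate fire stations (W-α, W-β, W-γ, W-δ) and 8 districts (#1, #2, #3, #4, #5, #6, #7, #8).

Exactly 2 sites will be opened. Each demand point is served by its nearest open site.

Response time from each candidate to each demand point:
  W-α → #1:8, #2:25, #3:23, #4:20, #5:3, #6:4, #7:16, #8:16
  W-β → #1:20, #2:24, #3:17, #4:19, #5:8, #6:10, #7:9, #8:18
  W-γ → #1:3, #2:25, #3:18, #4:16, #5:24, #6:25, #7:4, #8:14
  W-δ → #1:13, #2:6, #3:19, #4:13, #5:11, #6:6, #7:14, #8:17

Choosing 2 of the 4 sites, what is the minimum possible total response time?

75

Open {W-γ, W-δ}.
  #1→W-γ 3, #2→W-δ 6, #3→W-γ 18, #4→W-δ 13, #5→W-δ 11, #6→W-δ 6, #7→W-γ 4, #8→W-γ 14  ⇒ total 75.
Compare {W-α, W-δ}: total 83.
Compare {W-α, W-γ}: total 87.
No size-2 selection does better; minimum is 75.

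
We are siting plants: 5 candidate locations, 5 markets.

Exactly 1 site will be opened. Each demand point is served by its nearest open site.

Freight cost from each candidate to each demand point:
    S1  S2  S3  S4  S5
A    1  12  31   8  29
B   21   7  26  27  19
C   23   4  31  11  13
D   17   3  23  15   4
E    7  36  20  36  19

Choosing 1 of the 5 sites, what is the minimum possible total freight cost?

62

Open {D}.
  S1→D 17, S2→D 3, S3→D 23, S4→D 15, S5→D 4  ⇒ total 62.
Compare {A}: total 81.
Compare {C}: total 82.
No size-1 selection does better; minimum is 62.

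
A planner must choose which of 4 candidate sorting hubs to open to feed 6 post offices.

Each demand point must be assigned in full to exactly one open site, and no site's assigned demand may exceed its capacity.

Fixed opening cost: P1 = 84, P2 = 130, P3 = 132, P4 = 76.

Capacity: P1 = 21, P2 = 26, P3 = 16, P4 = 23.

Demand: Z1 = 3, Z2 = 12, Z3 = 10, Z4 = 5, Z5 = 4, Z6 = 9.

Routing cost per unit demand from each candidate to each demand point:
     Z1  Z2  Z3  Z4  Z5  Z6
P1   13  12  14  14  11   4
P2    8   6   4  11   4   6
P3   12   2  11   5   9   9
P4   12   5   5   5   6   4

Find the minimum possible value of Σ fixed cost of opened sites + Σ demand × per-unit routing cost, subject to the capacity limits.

Open {P2, P4}; cheapest assignment that respects the capacities:
  P2 (cap 26, load 26): Z1, Z3, Z5, Z6 — cost 3×8 + 10×4 + 4×4 + 9×6 = 134
  P4 (cap 23, load 17): Z2, Z4 — cost 12×5 + 5×5 = 85
  Shipping 219, fixed 206 → total 425.
  Any other capacity-feasible assignment to {P2, P4} ships for at least 219.
Compare {P1, P4}: its best feasible assignment gives total 459.
Compare {P1, P2}: its best feasible assignment gives total 487.
Every other set of open sites that can feasibly serve all demand totals ≥ 459 even under its best assignment. Minimum: 425.

425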